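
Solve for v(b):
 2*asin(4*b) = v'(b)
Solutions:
 v(b) = C1 + 2*b*asin(4*b) + sqrt(1 - 16*b^2)/2


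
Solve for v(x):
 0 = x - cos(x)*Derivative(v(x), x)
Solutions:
 v(x) = C1 + Integral(x/cos(x), x)


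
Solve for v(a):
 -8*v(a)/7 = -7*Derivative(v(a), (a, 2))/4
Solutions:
 v(a) = C1*exp(-4*sqrt(2)*a/7) + C2*exp(4*sqrt(2)*a/7)


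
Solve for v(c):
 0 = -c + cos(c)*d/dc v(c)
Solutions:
 v(c) = C1 + Integral(c/cos(c), c)


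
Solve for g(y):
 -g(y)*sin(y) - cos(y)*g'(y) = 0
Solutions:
 g(y) = C1*cos(y)


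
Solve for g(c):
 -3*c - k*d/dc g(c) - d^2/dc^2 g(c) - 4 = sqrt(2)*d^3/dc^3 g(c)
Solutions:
 g(c) = C1 + C2*exp(sqrt(2)*c*(sqrt(-4*sqrt(2)*k + 1) - 1)/4) + C3*exp(-sqrt(2)*c*(sqrt(-4*sqrt(2)*k + 1) + 1)/4) - 3*c^2/(2*k) - 4*c/k + 3*c/k^2


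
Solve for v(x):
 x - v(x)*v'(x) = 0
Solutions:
 v(x) = -sqrt(C1 + x^2)
 v(x) = sqrt(C1 + x^2)


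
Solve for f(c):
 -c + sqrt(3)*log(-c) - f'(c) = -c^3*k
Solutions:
 f(c) = C1 + c^4*k/4 - c^2/2 + sqrt(3)*c*log(-c) - sqrt(3)*c


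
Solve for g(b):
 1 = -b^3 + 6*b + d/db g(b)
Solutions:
 g(b) = C1 + b^4/4 - 3*b^2 + b


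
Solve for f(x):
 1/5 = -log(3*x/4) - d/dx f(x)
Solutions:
 f(x) = C1 - x*log(x) + x*log(4/3) + 4*x/5


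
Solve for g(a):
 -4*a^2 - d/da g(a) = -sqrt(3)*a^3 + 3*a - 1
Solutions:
 g(a) = C1 + sqrt(3)*a^4/4 - 4*a^3/3 - 3*a^2/2 + a


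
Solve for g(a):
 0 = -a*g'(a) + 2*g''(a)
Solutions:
 g(a) = C1 + C2*erfi(a/2)


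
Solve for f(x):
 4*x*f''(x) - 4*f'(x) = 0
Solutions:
 f(x) = C1 + C2*x^2


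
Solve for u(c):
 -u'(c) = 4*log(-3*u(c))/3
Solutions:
 3*Integral(1/(log(-_y) + log(3)), (_y, u(c)))/4 = C1 - c


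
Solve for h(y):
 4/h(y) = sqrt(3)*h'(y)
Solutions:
 h(y) = -sqrt(C1 + 24*sqrt(3)*y)/3
 h(y) = sqrt(C1 + 24*sqrt(3)*y)/3


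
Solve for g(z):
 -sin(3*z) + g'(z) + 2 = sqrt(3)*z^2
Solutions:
 g(z) = C1 + sqrt(3)*z^3/3 - 2*z - cos(3*z)/3


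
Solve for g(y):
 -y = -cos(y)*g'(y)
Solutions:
 g(y) = C1 + Integral(y/cos(y), y)


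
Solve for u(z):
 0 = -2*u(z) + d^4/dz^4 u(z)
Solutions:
 u(z) = C1*exp(-2^(1/4)*z) + C2*exp(2^(1/4)*z) + C3*sin(2^(1/4)*z) + C4*cos(2^(1/4)*z)


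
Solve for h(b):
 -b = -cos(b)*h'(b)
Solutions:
 h(b) = C1 + Integral(b/cos(b), b)


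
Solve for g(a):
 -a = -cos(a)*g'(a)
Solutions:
 g(a) = C1 + Integral(a/cos(a), a)


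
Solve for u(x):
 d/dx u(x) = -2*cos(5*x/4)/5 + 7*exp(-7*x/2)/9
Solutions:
 u(x) = C1 - 8*sin(5*x/4)/25 - 2*exp(-7*x/2)/9


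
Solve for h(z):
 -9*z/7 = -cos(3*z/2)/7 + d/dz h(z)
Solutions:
 h(z) = C1 - 9*z^2/14 + 2*sin(3*z/2)/21


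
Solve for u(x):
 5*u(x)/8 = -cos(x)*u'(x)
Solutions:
 u(x) = C1*(sin(x) - 1)^(5/16)/(sin(x) + 1)^(5/16)


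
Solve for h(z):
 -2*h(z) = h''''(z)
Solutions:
 h(z) = (C1*sin(2^(3/4)*z/2) + C2*cos(2^(3/4)*z/2))*exp(-2^(3/4)*z/2) + (C3*sin(2^(3/4)*z/2) + C4*cos(2^(3/4)*z/2))*exp(2^(3/4)*z/2)


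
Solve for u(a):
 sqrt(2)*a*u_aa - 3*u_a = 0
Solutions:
 u(a) = C1 + C2*a^(1 + 3*sqrt(2)/2)


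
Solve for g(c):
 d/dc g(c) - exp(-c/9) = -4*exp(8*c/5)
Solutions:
 g(c) = C1 - 5*exp(8*c/5)/2 - 9*exp(-c/9)


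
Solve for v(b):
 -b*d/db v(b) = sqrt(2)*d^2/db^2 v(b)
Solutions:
 v(b) = C1 + C2*erf(2^(1/4)*b/2)


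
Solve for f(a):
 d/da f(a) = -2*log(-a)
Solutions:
 f(a) = C1 - 2*a*log(-a) + 2*a


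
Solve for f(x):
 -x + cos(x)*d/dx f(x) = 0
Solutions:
 f(x) = C1 + Integral(x/cos(x), x)


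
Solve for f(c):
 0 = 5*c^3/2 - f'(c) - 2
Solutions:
 f(c) = C1 + 5*c^4/8 - 2*c


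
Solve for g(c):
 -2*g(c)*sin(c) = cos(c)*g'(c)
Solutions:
 g(c) = C1*cos(c)^2


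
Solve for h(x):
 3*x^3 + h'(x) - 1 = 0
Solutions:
 h(x) = C1 - 3*x^4/4 + x


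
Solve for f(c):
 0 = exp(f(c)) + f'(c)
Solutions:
 f(c) = log(1/(C1 + c))


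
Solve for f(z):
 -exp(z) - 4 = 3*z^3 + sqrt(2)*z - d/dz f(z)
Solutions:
 f(z) = C1 + 3*z^4/4 + sqrt(2)*z^2/2 + 4*z + exp(z)


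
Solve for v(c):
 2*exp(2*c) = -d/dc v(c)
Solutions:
 v(c) = C1 - exp(2*c)


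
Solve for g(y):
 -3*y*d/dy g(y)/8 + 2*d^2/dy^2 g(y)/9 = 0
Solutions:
 g(y) = C1 + C2*erfi(3*sqrt(6)*y/8)


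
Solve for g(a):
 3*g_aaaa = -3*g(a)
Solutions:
 g(a) = (C1*sin(sqrt(2)*a/2) + C2*cos(sqrt(2)*a/2))*exp(-sqrt(2)*a/2) + (C3*sin(sqrt(2)*a/2) + C4*cos(sqrt(2)*a/2))*exp(sqrt(2)*a/2)


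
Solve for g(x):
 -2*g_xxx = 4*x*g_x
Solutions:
 g(x) = C1 + Integral(C2*airyai(-2^(1/3)*x) + C3*airybi(-2^(1/3)*x), x)


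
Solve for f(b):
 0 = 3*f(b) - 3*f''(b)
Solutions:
 f(b) = C1*exp(-b) + C2*exp(b)


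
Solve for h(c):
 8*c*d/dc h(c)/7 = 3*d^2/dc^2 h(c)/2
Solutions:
 h(c) = C1 + C2*erfi(2*sqrt(42)*c/21)


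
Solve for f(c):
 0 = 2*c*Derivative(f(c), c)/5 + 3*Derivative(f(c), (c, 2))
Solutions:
 f(c) = C1 + C2*erf(sqrt(15)*c/15)


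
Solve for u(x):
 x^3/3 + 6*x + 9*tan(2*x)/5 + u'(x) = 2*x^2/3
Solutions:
 u(x) = C1 - x^4/12 + 2*x^3/9 - 3*x^2 + 9*log(cos(2*x))/10


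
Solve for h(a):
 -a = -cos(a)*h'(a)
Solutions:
 h(a) = C1 + Integral(a/cos(a), a)


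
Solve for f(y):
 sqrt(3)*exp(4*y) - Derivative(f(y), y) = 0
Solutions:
 f(y) = C1 + sqrt(3)*exp(4*y)/4


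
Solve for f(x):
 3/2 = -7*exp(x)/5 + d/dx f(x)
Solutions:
 f(x) = C1 + 3*x/2 + 7*exp(x)/5


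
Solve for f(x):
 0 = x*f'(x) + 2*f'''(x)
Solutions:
 f(x) = C1 + Integral(C2*airyai(-2^(2/3)*x/2) + C3*airybi(-2^(2/3)*x/2), x)


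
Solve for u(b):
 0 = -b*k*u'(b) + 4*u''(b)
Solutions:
 u(b) = Piecewise((-sqrt(2)*sqrt(pi)*C1*erf(sqrt(2)*b*sqrt(-k)/4)/sqrt(-k) - C2, (k > 0) | (k < 0)), (-C1*b - C2, True))


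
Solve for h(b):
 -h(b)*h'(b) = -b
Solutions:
 h(b) = -sqrt(C1 + b^2)
 h(b) = sqrt(C1 + b^2)


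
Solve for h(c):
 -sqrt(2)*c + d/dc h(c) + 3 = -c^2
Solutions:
 h(c) = C1 - c^3/3 + sqrt(2)*c^2/2 - 3*c


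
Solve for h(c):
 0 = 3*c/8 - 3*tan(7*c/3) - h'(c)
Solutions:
 h(c) = C1 + 3*c^2/16 + 9*log(cos(7*c/3))/7


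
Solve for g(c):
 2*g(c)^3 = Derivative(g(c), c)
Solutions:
 g(c) = -sqrt(2)*sqrt(-1/(C1 + 2*c))/2
 g(c) = sqrt(2)*sqrt(-1/(C1 + 2*c))/2


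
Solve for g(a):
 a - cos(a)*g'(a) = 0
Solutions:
 g(a) = C1 + Integral(a/cos(a), a)


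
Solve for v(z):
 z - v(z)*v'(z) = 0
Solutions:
 v(z) = -sqrt(C1 + z^2)
 v(z) = sqrt(C1 + z^2)


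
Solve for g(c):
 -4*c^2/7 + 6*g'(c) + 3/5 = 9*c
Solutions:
 g(c) = C1 + 2*c^3/63 + 3*c^2/4 - c/10


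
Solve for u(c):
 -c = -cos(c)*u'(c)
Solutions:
 u(c) = C1 + Integral(c/cos(c), c)


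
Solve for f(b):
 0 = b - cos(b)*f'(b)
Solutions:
 f(b) = C1 + Integral(b/cos(b), b)


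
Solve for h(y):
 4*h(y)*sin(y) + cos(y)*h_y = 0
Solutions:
 h(y) = C1*cos(y)^4


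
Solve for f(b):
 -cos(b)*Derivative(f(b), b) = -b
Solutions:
 f(b) = C1 + Integral(b/cos(b), b)


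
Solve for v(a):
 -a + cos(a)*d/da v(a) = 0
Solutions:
 v(a) = C1 + Integral(a/cos(a), a)


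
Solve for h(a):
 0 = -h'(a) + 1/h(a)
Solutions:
 h(a) = -sqrt(C1 + 2*a)
 h(a) = sqrt(C1 + 2*a)


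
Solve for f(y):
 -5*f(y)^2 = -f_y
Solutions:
 f(y) = -1/(C1 + 5*y)


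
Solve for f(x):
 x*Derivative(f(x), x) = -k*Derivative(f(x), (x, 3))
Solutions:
 f(x) = C1 + Integral(C2*airyai(x*(-1/k)^(1/3)) + C3*airybi(x*(-1/k)^(1/3)), x)


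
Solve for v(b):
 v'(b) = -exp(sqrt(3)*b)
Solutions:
 v(b) = C1 - sqrt(3)*exp(sqrt(3)*b)/3


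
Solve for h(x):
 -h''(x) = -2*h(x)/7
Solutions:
 h(x) = C1*exp(-sqrt(14)*x/7) + C2*exp(sqrt(14)*x/7)


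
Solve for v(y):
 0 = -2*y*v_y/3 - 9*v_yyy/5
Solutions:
 v(y) = C1 + Integral(C2*airyai(-10^(1/3)*y/3) + C3*airybi(-10^(1/3)*y/3), y)


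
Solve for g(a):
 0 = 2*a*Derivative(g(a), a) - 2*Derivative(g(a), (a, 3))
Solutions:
 g(a) = C1 + Integral(C2*airyai(a) + C3*airybi(a), a)


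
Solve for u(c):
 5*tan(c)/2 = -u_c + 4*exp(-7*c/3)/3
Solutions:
 u(c) = C1 - 5*log(tan(c)^2 + 1)/4 - 4*exp(-7*c/3)/7


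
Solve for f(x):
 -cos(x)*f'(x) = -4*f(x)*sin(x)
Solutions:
 f(x) = C1/cos(x)^4


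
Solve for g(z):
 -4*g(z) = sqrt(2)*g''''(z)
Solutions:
 g(z) = (C1*sin(2^(7/8)*z/2) + C2*cos(2^(7/8)*z/2))*exp(-2^(7/8)*z/2) + (C3*sin(2^(7/8)*z/2) + C4*cos(2^(7/8)*z/2))*exp(2^(7/8)*z/2)


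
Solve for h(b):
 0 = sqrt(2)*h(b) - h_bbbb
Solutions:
 h(b) = C1*exp(-2^(1/8)*b) + C2*exp(2^(1/8)*b) + C3*sin(2^(1/8)*b) + C4*cos(2^(1/8)*b)


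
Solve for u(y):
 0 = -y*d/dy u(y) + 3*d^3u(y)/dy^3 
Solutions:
 u(y) = C1 + Integral(C2*airyai(3^(2/3)*y/3) + C3*airybi(3^(2/3)*y/3), y)


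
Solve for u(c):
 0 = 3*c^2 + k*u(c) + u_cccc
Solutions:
 u(c) = C1*exp(-c*(-k)^(1/4)) + C2*exp(c*(-k)^(1/4)) + C3*exp(-I*c*(-k)^(1/4)) + C4*exp(I*c*(-k)^(1/4)) - 3*c^2/k


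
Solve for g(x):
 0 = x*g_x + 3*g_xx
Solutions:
 g(x) = C1 + C2*erf(sqrt(6)*x/6)


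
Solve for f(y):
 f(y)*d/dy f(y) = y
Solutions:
 f(y) = -sqrt(C1 + y^2)
 f(y) = sqrt(C1 + y^2)


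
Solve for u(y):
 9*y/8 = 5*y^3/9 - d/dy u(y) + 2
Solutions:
 u(y) = C1 + 5*y^4/36 - 9*y^2/16 + 2*y


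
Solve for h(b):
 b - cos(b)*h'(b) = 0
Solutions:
 h(b) = C1 + Integral(b/cos(b), b)


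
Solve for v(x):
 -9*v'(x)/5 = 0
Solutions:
 v(x) = C1


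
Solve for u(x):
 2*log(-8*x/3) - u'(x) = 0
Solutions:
 u(x) = C1 + 2*x*log(-x) + 2*x*(-log(3) - 1 + 3*log(2))


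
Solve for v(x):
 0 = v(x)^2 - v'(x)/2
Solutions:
 v(x) = -1/(C1 + 2*x)


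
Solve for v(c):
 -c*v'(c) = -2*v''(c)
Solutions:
 v(c) = C1 + C2*erfi(c/2)


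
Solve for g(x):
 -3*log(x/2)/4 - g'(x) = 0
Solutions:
 g(x) = C1 - 3*x*log(x)/4 + 3*x*log(2)/4 + 3*x/4


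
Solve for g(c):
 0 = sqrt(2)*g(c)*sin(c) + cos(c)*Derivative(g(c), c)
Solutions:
 g(c) = C1*cos(c)^(sqrt(2))


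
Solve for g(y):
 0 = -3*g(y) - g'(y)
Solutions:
 g(y) = C1*exp(-3*y)


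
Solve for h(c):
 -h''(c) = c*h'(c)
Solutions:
 h(c) = C1 + C2*erf(sqrt(2)*c/2)


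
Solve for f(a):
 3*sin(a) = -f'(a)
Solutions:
 f(a) = C1 + 3*cos(a)


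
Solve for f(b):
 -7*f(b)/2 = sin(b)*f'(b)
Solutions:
 f(b) = C1*(cos(b) + 1)^(7/4)/(cos(b) - 1)^(7/4)


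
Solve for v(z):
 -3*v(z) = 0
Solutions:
 v(z) = 0


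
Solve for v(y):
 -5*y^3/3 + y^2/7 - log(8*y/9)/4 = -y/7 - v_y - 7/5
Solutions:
 v(y) = C1 + 5*y^4/12 - y^3/21 - y^2/14 + y*log(y)/4 - 33*y/20 - y*log(3)/2 + 3*y*log(2)/4


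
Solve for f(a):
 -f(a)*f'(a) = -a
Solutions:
 f(a) = -sqrt(C1 + a^2)
 f(a) = sqrt(C1 + a^2)


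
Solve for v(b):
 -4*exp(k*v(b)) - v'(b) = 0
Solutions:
 v(b) = Piecewise((log(1/(C1*k + 4*b*k))/k, Ne(k, 0)), (nan, True))
 v(b) = Piecewise((C1 - 4*b, Eq(k, 0)), (nan, True))


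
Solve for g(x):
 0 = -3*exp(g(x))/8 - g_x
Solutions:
 g(x) = log(1/(C1 + 3*x)) + 3*log(2)


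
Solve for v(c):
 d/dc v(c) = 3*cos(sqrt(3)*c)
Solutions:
 v(c) = C1 + sqrt(3)*sin(sqrt(3)*c)


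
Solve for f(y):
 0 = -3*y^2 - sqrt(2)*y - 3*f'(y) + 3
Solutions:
 f(y) = C1 - y^3/3 - sqrt(2)*y^2/6 + y


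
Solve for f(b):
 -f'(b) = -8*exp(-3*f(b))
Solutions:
 f(b) = log(C1 + 24*b)/3
 f(b) = log((-3^(1/3) - 3^(5/6)*I)*(C1 + 8*b)^(1/3)/2)
 f(b) = log((-3^(1/3) + 3^(5/6)*I)*(C1 + 8*b)^(1/3)/2)


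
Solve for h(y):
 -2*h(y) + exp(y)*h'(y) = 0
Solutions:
 h(y) = C1*exp(-2*exp(-y))


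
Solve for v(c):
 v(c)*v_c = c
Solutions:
 v(c) = -sqrt(C1 + c^2)
 v(c) = sqrt(C1 + c^2)


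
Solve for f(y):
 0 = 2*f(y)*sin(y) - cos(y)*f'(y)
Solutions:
 f(y) = C1/cos(y)^2


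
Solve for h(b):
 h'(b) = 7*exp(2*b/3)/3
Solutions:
 h(b) = C1 + 7*exp(2*b/3)/2


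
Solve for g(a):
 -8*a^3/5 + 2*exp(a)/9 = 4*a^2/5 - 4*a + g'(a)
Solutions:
 g(a) = C1 - 2*a^4/5 - 4*a^3/15 + 2*a^2 + 2*exp(a)/9


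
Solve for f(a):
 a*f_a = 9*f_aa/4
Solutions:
 f(a) = C1 + C2*erfi(sqrt(2)*a/3)


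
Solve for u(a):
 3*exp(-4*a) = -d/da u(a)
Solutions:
 u(a) = C1 + 3*exp(-4*a)/4


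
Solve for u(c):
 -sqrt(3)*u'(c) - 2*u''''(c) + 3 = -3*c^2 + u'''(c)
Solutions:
 u(c) = C1 + C2*exp(c*(-2 + (1 + 54*sqrt(3) + sqrt(-1 + (1 + 54*sqrt(3))^2))^(-1/3) + (1 + 54*sqrt(3) + sqrt(-1 + (1 + 54*sqrt(3))^2))^(1/3))/12)*sin(sqrt(3)*c*(-(1 + 54*sqrt(3) + sqrt(-1 + (1 + 54*sqrt(3))^2))^(1/3) + (1 + 54*sqrt(3) + sqrt(-1 + (1 + 54*sqrt(3))^2))^(-1/3))/12) + C3*exp(c*(-2 + (1 + 54*sqrt(3) + sqrt(-1 + (1 + 54*sqrt(3))^2))^(-1/3) + (1 + 54*sqrt(3) + sqrt(-1 + (1 + 54*sqrt(3))^2))^(1/3))/12)*cos(sqrt(3)*c*(-(1 + 54*sqrt(3) + sqrt(-1 + (1 + 54*sqrt(3))^2))^(1/3) + (1 + 54*sqrt(3) + sqrt(-1 + (1 + 54*sqrt(3))^2))^(-1/3))/12) + C4*exp(-c*((1 + 54*sqrt(3) + sqrt(-1 + (1 + 54*sqrt(3))^2))^(-1/3) + 1 + (1 + 54*sqrt(3) + sqrt(-1 + (1 + 54*sqrt(3))^2))^(1/3))/6) + sqrt(3)*c^3/3 - 2*c + sqrt(3)*c


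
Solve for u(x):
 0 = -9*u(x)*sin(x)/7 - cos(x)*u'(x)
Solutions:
 u(x) = C1*cos(x)^(9/7)


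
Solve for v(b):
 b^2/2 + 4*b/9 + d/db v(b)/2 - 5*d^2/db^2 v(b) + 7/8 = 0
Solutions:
 v(b) = C1 + C2*exp(b/10) - b^3/3 - 94*b^2/9 - 7583*b/36


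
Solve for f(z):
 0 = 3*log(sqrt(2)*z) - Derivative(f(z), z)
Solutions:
 f(z) = C1 + 3*z*log(z) - 3*z + 3*z*log(2)/2


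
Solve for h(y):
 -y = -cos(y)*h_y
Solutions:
 h(y) = C1 + Integral(y/cos(y), y)


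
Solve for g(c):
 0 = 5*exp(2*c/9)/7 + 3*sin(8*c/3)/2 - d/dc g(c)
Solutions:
 g(c) = C1 + 45*exp(2*c/9)/14 - 9*cos(8*c/3)/16


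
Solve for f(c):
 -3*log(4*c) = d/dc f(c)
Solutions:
 f(c) = C1 - 3*c*log(c) - c*log(64) + 3*c


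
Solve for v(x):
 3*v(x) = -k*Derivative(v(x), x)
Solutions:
 v(x) = C1*exp(-3*x/k)


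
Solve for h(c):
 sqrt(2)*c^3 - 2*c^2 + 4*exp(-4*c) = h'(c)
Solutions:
 h(c) = C1 + sqrt(2)*c^4/4 - 2*c^3/3 - exp(-4*c)


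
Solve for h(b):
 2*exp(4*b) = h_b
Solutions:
 h(b) = C1 + exp(4*b)/2


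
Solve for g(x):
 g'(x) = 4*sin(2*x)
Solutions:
 g(x) = C1 - 2*cos(2*x)


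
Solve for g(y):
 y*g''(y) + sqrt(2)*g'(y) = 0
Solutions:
 g(y) = C1 + C2*y^(1 - sqrt(2))


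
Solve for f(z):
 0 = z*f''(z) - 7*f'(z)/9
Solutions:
 f(z) = C1 + C2*z^(16/9)


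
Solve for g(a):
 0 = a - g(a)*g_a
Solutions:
 g(a) = -sqrt(C1 + a^2)
 g(a) = sqrt(C1 + a^2)


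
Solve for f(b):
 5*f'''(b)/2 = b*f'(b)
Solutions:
 f(b) = C1 + Integral(C2*airyai(2^(1/3)*5^(2/3)*b/5) + C3*airybi(2^(1/3)*5^(2/3)*b/5), b)


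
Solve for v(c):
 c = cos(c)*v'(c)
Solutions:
 v(c) = C1 + Integral(c/cos(c), c)


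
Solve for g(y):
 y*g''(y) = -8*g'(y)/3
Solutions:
 g(y) = C1 + C2/y^(5/3)


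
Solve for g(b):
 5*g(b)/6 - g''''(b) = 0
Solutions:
 g(b) = C1*exp(-5^(1/4)*6^(3/4)*b/6) + C2*exp(5^(1/4)*6^(3/4)*b/6) + C3*sin(5^(1/4)*6^(3/4)*b/6) + C4*cos(5^(1/4)*6^(3/4)*b/6)


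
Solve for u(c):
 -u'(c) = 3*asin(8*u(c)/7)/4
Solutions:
 Integral(1/asin(8*_y/7), (_y, u(c))) = C1 - 3*c/4


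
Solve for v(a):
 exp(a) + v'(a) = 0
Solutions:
 v(a) = C1 - exp(a)


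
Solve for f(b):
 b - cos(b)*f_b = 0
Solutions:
 f(b) = C1 + Integral(b/cos(b), b)


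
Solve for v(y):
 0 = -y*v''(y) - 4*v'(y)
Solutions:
 v(y) = C1 + C2/y^3


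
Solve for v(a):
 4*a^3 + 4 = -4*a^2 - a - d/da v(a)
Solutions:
 v(a) = C1 - a^4 - 4*a^3/3 - a^2/2 - 4*a


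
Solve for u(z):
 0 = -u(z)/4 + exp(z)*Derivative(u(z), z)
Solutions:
 u(z) = C1*exp(-exp(-z)/4)


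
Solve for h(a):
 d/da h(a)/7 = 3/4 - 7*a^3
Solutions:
 h(a) = C1 - 49*a^4/4 + 21*a/4


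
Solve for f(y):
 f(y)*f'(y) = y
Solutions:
 f(y) = -sqrt(C1 + y^2)
 f(y) = sqrt(C1 + y^2)


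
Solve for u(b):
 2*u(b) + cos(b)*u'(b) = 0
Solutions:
 u(b) = C1*(sin(b) - 1)/(sin(b) + 1)


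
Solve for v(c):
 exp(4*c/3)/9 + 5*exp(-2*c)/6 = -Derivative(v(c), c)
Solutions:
 v(c) = C1 - exp(4*c/3)/12 + 5*exp(-2*c)/12


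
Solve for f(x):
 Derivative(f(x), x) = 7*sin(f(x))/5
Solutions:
 -7*x/5 + log(cos(f(x)) - 1)/2 - log(cos(f(x)) + 1)/2 = C1


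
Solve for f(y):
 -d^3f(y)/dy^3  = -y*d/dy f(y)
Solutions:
 f(y) = C1 + Integral(C2*airyai(y) + C3*airybi(y), y)


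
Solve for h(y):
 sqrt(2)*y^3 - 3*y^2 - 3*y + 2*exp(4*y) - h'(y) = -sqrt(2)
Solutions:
 h(y) = C1 + sqrt(2)*y^4/4 - y^3 - 3*y^2/2 + sqrt(2)*y + exp(4*y)/2


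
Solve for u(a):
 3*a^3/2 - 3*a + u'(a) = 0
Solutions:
 u(a) = C1 - 3*a^4/8 + 3*a^2/2


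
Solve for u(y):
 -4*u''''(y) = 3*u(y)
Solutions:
 u(y) = (C1*sin(3^(1/4)*y/2) + C2*cos(3^(1/4)*y/2))*exp(-3^(1/4)*y/2) + (C3*sin(3^(1/4)*y/2) + C4*cos(3^(1/4)*y/2))*exp(3^(1/4)*y/2)


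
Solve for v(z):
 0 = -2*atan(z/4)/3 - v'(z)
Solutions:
 v(z) = C1 - 2*z*atan(z/4)/3 + 4*log(z^2 + 16)/3


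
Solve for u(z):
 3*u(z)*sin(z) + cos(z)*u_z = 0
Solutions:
 u(z) = C1*cos(z)^3


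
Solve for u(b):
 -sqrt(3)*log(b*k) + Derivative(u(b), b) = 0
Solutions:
 u(b) = C1 + sqrt(3)*b*log(b*k) - sqrt(3)*b


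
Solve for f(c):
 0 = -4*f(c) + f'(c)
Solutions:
 f(c) = C1*exp(4*c)


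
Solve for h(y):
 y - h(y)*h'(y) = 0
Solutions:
 h(y) = -sqrt(C1 + y^2)
 h(y) = sqrt(C1 + y^2)


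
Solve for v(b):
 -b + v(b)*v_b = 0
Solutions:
 v(b) = -sqrt(C1 + b^2)
 v(b) = sqrt(C1 + b^2)


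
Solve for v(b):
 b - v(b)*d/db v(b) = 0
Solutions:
 v(b) = -sqrt(C1 + b^2)
 v(b) = sqrt(C1 + b^2)


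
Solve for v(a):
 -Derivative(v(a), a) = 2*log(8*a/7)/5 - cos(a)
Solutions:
 v(a) = C1 - 2*a*log(a)/5 - 6*a*log(2)/5 + 2*a/5 + 2*a*log(7)/5 + sin(a)


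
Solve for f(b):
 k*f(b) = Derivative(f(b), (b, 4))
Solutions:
 f(b) = C1*exp(-b*k^(1/4)) + C2*exp(b*k^(1/4)) + C3*exp(-I*b*k^(1/4)) + C4*exp(I*b*k^(1/4))


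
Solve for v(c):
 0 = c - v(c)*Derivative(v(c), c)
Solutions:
 v(c) = -sqrt(C1 + c^2)
 v(c) = sqrt(C1 + c^2)


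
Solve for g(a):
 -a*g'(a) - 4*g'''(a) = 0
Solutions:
 g(a) = C1 + Integral(C2*airyai(-2^(1/3)*a/2) + C3*airybi(-2^(1/3)*a/2), a)


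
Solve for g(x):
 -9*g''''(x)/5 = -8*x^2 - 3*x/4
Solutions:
 g(x) = C1 + C2*x + C3*x^2 + C4*x^3 + x^6/81 + x^5/288


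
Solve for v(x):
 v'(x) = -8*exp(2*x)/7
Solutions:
 v(x) = C1 - 4*exp(2*x)/7


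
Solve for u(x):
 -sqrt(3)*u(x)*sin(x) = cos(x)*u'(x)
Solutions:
 u(x) = C1*cos(x)^(sqrt(3))


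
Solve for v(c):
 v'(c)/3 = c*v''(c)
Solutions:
 v(c) = C1 + C2*c^(4/3)


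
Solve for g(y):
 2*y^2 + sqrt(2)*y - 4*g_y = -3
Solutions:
 g(y) = C1 + y^3/6 + sqrt(2)*y^2/8 + 3*y/4


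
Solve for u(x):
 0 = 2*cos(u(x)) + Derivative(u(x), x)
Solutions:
 u(x) = pi - asin((C1 + exp(4*x))/(C1 - exp(4*x)))
 u(x) = asin((C1 + exp(4*x))/(C1 - exp(4*x)))


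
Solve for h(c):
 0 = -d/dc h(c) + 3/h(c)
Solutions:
 h(c) = -sqrt(C1 + 6*c)
 h(c) = sqrt(C1 + 6*c)


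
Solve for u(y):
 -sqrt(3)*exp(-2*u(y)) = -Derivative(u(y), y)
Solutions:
 u(y) = log(-sqrt(C1 + 2*sqrt(3)*y))
 u(y) = log(C1 + 2*sqrt(3)*y)/2


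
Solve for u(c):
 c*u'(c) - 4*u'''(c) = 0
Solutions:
 u(c) = C1 + Integral(C2*airyai(2^(1/3)*c/2) + C3*airybi(2^(1/3)*c/2), c)


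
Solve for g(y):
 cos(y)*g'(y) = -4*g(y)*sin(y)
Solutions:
 g(y) = C1*cos(y)^4


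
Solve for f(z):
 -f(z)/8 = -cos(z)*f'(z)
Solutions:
 f(z) = C1*(sin(z) + 1)^(1/16)/(sin(z) - 1)^(1/16)


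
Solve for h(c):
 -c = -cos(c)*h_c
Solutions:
 h(c) = C1 + Integral(c/cos(c), c)


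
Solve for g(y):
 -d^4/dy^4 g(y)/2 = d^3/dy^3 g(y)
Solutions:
 g(y) = C1 + C2*y + C3*y^2 + C4*exp(-2*y)


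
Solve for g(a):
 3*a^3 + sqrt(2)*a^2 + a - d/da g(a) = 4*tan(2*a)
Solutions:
 g(a) = C1 + 3*a^4/4 + sqrt(2)*a^3/3 + a^2/2 + 2*log(cos(2*a))


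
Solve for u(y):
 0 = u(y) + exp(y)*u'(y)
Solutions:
 u(y) = C1*exp(exp(-y))


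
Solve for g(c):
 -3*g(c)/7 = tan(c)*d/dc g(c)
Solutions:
 g(c) = C1/sin(c)^(3/7)


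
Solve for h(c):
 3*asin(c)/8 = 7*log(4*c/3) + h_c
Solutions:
 h(c) = C1 - 7*c*log(c) + 3*c*asin(c)/8 - 14*c*log(2) + 7*c + 7*c*log(3) + 3*sqrt(1 - c^2)/8


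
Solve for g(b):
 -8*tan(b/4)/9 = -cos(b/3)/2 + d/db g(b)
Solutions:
 g(b) = C1 + 32*log(cos(b/4))/9 + 3*sin(b/3)/2


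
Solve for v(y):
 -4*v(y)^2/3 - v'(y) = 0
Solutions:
 v(y) = 3/(C1 + 4*y)


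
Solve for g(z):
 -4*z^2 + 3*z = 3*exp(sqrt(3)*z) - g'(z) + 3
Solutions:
 g(z) = C1 + 4*z^3/3 - 3*z^2/2 + 3*z + sqrt(3)*exp(sqrt(3)*z)


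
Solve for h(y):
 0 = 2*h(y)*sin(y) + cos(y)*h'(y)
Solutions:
 h(y) = C1*cos(y)^2


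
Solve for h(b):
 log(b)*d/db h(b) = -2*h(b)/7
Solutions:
 h(b) = C1*exp(-2*li(b)/7)


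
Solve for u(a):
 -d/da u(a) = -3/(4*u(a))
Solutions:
 u(a) = -sqrt(C1 + 6*a)/2
 u(a) = sqrt(C1 + 6*a)/2


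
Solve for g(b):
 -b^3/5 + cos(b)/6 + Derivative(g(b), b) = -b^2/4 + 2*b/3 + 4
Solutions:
 g(b) = C1 + b^4/20 - b^3/12 + b^2/3 + 4*b - sin(b)/6


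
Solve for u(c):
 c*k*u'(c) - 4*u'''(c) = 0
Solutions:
 u(c) = C1 + Integral(C2*airyai(2^(1/3)*c*k^(1/3)/2) + C3*airybi(2^(1/3)*c*k^(1/3)/2), c)


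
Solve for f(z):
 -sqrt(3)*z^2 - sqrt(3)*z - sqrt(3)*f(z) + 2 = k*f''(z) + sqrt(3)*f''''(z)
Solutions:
 f(z) = C1*exp(-sqrt(2)*3^(3/4)*z*sqrt(-k - sqrt(k^2 - 12))/6) + C2*exp(sqrt(2)*3^(3/4)*z*sqrt(-k - sqrt(k^2 - 12))/6) + C3*exp(-sqrt(2)*3^(3/4)*z*sqrt(-k + sqrt(k^2 - 12))/6) + C4*exp(sqrt(2)*3^(3/4)*z*sqrt(-k + sqrt(k^2 - 12))/6) + 2*sqrt(3)*k/3 - z^2 - z + 2*sqrt(3)/3


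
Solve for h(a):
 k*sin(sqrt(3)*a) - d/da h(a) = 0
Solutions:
 h(a) = C1 - sqrt(3)*k*cos(sqrt(3)*a)/3


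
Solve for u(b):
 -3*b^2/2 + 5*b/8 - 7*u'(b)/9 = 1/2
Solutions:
 u(b) = C1 - 9*b^3/14 + 45*b^2/112 - 9*b/14


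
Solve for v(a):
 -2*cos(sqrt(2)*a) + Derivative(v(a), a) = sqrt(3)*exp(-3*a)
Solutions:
 v(a) = C1 + sqrt(2)*sin(sqrt(2)*a) - sqrt(3)*exp(-3*a)/3


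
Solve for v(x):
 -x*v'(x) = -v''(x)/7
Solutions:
 v(x) = C1 + C2*erfi(sqrt(14)*x/2)


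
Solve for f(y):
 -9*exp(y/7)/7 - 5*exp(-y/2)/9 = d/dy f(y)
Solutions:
 f(y) = C1 - 9*exp(y/7) + 10*exp(-y/2)/9


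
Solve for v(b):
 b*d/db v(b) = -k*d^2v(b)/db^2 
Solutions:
 v(b) = C1 + C2*sqrt(k)*erf(sqrt(2)*b*sqrt(1/k)/2)


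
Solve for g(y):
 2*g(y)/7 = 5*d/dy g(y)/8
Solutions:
 g(y) = C1*exp(16*y/35)


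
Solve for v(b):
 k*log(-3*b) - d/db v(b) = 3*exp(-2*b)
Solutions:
 v(b) = C1 + b*k*log(-b) + b*k*(-1 + log(3)) + 3*exp(-2*b)/2


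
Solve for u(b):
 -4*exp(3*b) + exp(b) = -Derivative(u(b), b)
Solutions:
 u(b) = C1 + 4*exp(3*b)/3 - exp(b)


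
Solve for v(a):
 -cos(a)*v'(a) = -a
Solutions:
 v(a) = C1 + Integral(a/cos(a), a)


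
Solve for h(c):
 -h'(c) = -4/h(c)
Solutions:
 h(c) = -sqrt(C1 + 8*c)
 h(c) = sqrt(C1 + 8*c)


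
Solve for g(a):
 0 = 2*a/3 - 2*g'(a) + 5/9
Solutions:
 g(a) = C1 + a^2/6 + 5*a/18


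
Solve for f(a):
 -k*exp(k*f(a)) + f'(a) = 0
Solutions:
 f(a) = Piecewise((log(-1/(C1*k + a*k^2))/k, Ne(k, 0)), (nan, True))
 f(a) = Piecewise((C1 + a*k, Eq(k, 0)), (nan, True))


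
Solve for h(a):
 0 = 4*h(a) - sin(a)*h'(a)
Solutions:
 h(a) = C1*(cos(a)^2 - 2*cos(a) + 1)/(cos(a)^2 + 2*cos(a) + 1)


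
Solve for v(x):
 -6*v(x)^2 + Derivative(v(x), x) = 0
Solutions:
 v(x) = -1/(C1 + 6*x)


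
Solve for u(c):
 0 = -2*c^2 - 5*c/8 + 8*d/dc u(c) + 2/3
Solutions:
 u(c) = C1 + c^3/12 + 5*c^2/128 - c/12


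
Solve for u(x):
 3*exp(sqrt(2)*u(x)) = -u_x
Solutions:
 u(x) = sqrt(2)*(2*log(1/(C1 + 3*x)) - log(2))/4


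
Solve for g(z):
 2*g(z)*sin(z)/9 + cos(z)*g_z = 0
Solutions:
 g(z) = C1*cos(z)^(2/9)


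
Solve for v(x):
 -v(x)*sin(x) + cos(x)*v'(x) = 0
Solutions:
 v(x) = C1/cos(x)


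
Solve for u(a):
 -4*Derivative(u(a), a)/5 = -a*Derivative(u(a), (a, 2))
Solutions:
 u(a) = C1 + C2*a^(9/5)


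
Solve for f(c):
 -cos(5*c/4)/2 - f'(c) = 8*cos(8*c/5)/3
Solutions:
 f(c) = C1 - 2*sin(5*c/4)/5 - 5*sin(8*c/5)/3


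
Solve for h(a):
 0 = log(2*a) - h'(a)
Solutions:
 h(a) = C1 + a*log(a) - a + a*log(2)


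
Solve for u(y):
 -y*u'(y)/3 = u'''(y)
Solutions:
 u(y) = C1 + Integral(C2*airyai(-3^(2/3)*y/3) + C3*airybi(-3^(2/3)*y/3), y)


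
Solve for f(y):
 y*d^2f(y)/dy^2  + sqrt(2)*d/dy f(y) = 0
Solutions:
 f(y) = C1 + C2*y^(1 - sqrt(2))


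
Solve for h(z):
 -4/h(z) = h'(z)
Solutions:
 h(z) = -sqrt(C1 - 8*z)
 h(z) = sqrt(C1 - 8*z)


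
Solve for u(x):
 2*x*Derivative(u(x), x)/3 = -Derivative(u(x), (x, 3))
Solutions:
 u(x) = C1 + Integral(C2*airyai(-2^(1/3)*3^(2/3)*x/3) + C3*airybi(-2^(1/3)*3^(2/3)*x/3), x)


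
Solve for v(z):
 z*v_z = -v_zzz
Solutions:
 v(z) = C1 + Integral(C2*airyai(-z) + C3*airybi(-z), z)


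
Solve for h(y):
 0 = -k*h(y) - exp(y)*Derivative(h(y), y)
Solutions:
 h(y) = C1*exp(k*exp(-y))


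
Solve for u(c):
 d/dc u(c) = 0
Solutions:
 u(c) = C1


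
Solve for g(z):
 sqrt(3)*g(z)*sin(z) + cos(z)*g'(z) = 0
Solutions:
 g(z) = C1*cos(z)^(sqrt(3))


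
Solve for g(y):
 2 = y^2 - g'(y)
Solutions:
 g(y) = C1 + y^3/3 - 2*y


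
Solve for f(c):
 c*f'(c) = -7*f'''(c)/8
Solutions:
 f(c) = C1 + Integral(C2*airyai(-2*7^(2/3)*c/7) + C3*airybi(-2*7^(2/3)*c/7), c)


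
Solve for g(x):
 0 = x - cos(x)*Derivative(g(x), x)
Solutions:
 g(x) = C1 + Integral(x/cos(x), x)


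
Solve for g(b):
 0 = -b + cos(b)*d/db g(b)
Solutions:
 g(b) = C1 + Integral(b/cos(b), b)


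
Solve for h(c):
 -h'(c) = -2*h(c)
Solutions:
 h(c) = C1*exp(2*c)


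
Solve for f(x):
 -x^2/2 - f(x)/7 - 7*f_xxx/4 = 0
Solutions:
 f(x) = C3*exp(-2^(2/3)*7^(1/3)*x/7) - 7*x^2/2 + (C1*sin(2^(2/3)*sqrt(3)*7^(1/3)*x/14) + C2*cos(2^(2/3)*sqrt(3)*7^(1/3)*x/14))*exp(2^(2/3)*7^(1/3)*x/14)


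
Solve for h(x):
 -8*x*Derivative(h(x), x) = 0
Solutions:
 h(x) = C1


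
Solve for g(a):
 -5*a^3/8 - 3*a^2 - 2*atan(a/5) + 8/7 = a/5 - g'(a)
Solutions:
 g(a) = C1 + 5*a^4/32 + a^3 + a^2/10 + 2*a*atan(a/5) - 8*a/7 - 5*log(a^2 + 25)


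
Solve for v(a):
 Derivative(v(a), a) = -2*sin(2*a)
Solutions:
 v(a) = C1 + cos(2*a)


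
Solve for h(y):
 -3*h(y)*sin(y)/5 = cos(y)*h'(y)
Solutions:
 h(y) = C1*cos(y)^(3/5)


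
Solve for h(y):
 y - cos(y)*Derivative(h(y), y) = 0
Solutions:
 h(y) = C1 + Integral(y/cos(y), y)


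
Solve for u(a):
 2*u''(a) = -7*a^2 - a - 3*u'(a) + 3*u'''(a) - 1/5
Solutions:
 u(a) = C1 + C2*exp(a*(1 - sqrt(10))/3) + C3*exp(a*(1 + sqrt(10))/3) - 7*a^3/9 + 25*a^2/18 - 889*a/135


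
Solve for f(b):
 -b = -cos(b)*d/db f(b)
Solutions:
 f(b) = C1 + Integral(b/cos(b), b)


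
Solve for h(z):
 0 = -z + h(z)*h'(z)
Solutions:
 h(z) = -sqrt(C1 + z^2)
 h(z) = sqrt(C1 + z^2)


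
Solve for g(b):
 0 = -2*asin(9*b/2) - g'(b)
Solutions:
 g(b) = C1 - 2*b*asin(9*b/2) - 2*sqrt(4 - 81*b^2)/9


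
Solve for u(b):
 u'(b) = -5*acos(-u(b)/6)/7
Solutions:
 Integral(1/acos(-_y/6), (_y, u(b))) = C1 - 5*b/7


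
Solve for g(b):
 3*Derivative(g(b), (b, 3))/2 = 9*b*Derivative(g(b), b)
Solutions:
 g(b) = C1 + Integral(C2*airyai(6^(1/3)*b) + C3*airybi(6^(1/3)*b), b)


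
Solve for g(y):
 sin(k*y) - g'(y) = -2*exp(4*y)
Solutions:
 g(y) = C1 + exp(4*y)/2 - cos(k*y)/k


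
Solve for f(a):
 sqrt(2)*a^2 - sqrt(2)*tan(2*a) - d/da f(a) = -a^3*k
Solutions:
 f(a) = C1 + a^4*k/4 + sqrt(2)*a^3/3 + sqrt(2)*log(cos(2*a))/2


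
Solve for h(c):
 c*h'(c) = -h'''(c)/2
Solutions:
 h(c) = C1 + Integral(C2*airyai(-2^(1/3)*c) + C3*airybi(-2^(1/3)*c), c)


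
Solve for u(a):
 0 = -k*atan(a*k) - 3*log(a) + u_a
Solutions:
 u(a) = C1 + 3*a*log(a) - 3*a + k*Piecewise((a*atan(a*k) - log(a^2*k^2 + 1)/(2*k), Ne(k, 0)), (0, True))


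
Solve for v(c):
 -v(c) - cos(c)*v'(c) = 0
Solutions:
 v(c) = C1*sqrt(sin(c) - 1)/sqrt(sin(c) + 1)


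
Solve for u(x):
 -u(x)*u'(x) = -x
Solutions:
 u(x) = -sqrt(C1 + x^2)
 u(x) = sqrt(C1 + x^2)


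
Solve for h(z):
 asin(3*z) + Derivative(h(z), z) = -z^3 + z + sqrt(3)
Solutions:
 h(z) = C1 - z^4/4 + z^2/2 - z*asin(3*z) + sqrt(3)*z - sqrt(1 - 9*z^2)/3


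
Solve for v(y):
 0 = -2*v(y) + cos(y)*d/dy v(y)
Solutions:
 v(y) = C1*(sin(y) + 1)/(sin(y) - 1)


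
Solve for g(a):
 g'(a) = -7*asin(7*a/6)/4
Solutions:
 g(a) = C1 - 7*a*asin(7*a/6)/4 - sqrt(36 - 49*a^2)/4


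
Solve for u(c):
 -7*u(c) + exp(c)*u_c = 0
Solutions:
 u(c) = C1*exp(-7*exp(-c))


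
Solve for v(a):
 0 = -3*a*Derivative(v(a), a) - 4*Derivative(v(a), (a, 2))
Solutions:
 v(a) = C1 + C2*erf(sqrt(6)*a/4)


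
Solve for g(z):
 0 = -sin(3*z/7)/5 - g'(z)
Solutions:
 g(z) = C1 + 7*cos(3*z/7)/15


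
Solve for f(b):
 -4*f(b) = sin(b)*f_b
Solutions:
 f(b) = C1*(cos(b)^2 + 2*cos(b) + 1)/(cos(b)^2 - 2*cos(b) + 1)


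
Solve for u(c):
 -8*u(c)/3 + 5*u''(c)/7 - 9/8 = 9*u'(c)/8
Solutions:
 u(c) = C1*exp(c*(189 - sqrt(250761))/240) + C2*exp(c*(189 + sqrt(250761))/240) - 27/64


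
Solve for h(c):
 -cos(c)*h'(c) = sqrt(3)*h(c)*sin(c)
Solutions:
 h(c) = C1*cos(c)^(sqrt(3))


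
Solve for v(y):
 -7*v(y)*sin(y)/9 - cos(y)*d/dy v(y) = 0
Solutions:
 v(y) = C1*cos(y)^(7/9)


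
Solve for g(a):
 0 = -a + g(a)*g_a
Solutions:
 g(a) = -sqrt(C1 + a^2)
 g(a) = sqrt(C1 + a^2)


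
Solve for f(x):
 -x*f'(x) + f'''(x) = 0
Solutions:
 f(x) = C1 + Integral(C2*airyai(x) + C3*airybi(x), x)


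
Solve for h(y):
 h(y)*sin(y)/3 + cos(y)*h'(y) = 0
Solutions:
 h(y) = C1*cos(y)^(1/3)


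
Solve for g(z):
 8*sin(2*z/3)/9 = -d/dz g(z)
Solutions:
 g(z) = C1 + 4*cos(2*z/3)/3


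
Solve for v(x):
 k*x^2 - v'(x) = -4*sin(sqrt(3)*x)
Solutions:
 v(x) = C1 + k*x^3/3 - 4*sqrt(3)*cos(sqrt(3)*x)/3


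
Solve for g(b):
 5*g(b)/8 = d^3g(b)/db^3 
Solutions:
 g(b) = C3*exp(5^(1/3)*b/2) + (C1*sin(sqrt(3)*5^(1/3)*b/4) + C2*cos(sqrt(3)*5^(1/3)*b/4))*exp(-5^(1/3)*b/4)


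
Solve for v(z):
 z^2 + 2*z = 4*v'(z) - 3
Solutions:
 v(z) = C1 + z^3/12 + z^2/4 + 3*z/4


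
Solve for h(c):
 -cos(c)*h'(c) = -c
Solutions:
 h(c) = C1 + Integral(c/cos(c), c)


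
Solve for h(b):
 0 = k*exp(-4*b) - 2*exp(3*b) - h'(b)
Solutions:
 h(b) = C1 - k*exp(-4*b)/4 - 2*exp(3*b)/3


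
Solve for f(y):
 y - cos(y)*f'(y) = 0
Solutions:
 f(y) = C1 + Integral(y/cos(y), y)


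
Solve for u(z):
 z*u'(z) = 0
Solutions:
 u(z) = C1


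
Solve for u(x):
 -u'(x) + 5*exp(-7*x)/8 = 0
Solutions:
 u(x) = C1 - 5*exp(-7*x)/56


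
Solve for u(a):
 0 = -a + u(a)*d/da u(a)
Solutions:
 u(a) = -sqrt(C1 + a^2)
 u(a) = sqrt(C1 + a^2)


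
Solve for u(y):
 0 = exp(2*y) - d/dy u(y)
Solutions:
 u(y) = C1 + exp(2*y)/2


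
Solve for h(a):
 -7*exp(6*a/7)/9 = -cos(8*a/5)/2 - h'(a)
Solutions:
 h(a) = C1 + 49*exp(6*a/7)/54 - 5*sin(8*a/5)/16


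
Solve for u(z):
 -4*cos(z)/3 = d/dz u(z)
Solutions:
 u(z) = C1 - 4*sin(z)/3


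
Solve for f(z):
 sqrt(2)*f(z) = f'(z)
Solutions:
 f(z) = C1*exp(sqrt(2)*z)


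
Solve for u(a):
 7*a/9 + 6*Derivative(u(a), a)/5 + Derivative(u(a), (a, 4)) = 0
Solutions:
 u(a) = C1 + C4*exp(-5^(2/3)*6^(1/3)*a/5) - 35*a^2/108 + (C2*sin(2^(1/3)*3^(5/6)*5^(2/3)*a/10) + C3*cos(2^(1/3)*3^(5/6)*5^(2/3)*a/10))*exp(5^(2/3)*6^(1/3)*a/10)


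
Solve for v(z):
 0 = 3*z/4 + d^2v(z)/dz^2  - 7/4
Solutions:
 v(z) = C1 + C2*z - z^3/8 + 7*z^2/8


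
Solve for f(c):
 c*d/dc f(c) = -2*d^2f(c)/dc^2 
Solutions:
 f(c) = C1 + C2*erf(c/2)


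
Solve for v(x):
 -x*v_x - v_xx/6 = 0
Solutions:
 v(x) = C1 + C2*erf(sqrt(3)*x)


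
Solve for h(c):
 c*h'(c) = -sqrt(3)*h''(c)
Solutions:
 h(c) = C1 + C2*erf(sqrt(2)*3^(3/4)*c/6)


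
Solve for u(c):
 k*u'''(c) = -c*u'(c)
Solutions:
 u(c) = C1 + Integral(C2*airyai(c*(-1/k)^(1/3)) + C3*airybi(c*(-1/k)^(1/3)), c)


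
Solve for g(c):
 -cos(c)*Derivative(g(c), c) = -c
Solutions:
 g(c) = C1 + Integral(c/cos(c), c)


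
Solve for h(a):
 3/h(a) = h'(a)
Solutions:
 h(a) = -sqrt(C1 + 6*a)
 h(a) = sqrt(C1 + 6*a)


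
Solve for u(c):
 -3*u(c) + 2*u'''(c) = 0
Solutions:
 u(c) = C3*exp(2^(2/3)*3^(1/3)*c/2) + (C1*sin(2^(2/3)*3^(5/6)*c/4) + C2*cos(2^(2/3)*3^(5/6)*c/4))*exp(-2^(2/3)*3^(1/3)*c/4)


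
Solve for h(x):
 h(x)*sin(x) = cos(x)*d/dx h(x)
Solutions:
 h(x) = C1/cos(x)


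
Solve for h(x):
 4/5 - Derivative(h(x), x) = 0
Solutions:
 h(x) = C1 + 4*x/5


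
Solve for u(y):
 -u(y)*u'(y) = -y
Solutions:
 u(y) = -sqrt(C1 + y^2)
 u(y) = sqrt(C1 + y^2)


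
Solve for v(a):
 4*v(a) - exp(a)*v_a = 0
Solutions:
 v(a) = C1*exp(-4*exp(-a))


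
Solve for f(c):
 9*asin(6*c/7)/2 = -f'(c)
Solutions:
 f(c) = C1 - 9*c*asin(6*c/7)/2 - 3*sqrt(49 - 36*c^2)/4


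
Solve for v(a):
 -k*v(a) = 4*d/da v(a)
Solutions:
 v(a) = C1*exp(-a*k/4)


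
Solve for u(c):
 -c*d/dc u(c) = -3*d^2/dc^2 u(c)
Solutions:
 u(c) = C1 + C2*erfi(sqrt(6)*c/6)


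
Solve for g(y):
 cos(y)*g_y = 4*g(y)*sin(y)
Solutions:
 g(y) = C1/cos(y)^4


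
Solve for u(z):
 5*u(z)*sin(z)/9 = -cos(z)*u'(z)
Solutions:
 u(z) = C1*cos(z)^(5/9)


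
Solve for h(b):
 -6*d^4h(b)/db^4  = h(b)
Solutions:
 h(b) = (C1*sin(2^(1/4)*3^(3/4)*b/6) + C2*cos(2^(1/4)*3^(3/4)*b/6))*exp(-2^(1/4)*3^(3/4)*b/6) + (C3*sin(2^(1/4)*3^(3/4)*b/6) + C4*cos(2^(1/4)*3^(3/4)*b/6))*exp(2^(1/4)*3^(3/4)*b/6)


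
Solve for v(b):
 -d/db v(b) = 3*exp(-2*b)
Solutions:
 v(b) = C1 + 3*exp(-2*b)/2


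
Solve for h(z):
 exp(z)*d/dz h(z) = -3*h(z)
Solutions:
 h(z) = C1*exp(3*exp(-z))


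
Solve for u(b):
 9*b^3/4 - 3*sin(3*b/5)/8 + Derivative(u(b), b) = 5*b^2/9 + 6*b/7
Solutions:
 u(b) = C1 - 9*b^4/16 + 5*b^3/27 + 3*b^2/7 - 5*cos(3*b/5)/8


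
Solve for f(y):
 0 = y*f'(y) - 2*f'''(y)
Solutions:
 f(y) = C1 + Integral(C2*airyai(2^(2/3)*y/2) + C3*airybi(2^(2/3)*y/2), y)


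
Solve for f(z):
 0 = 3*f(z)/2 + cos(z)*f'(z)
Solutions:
 f(z) = C1*(sin(z) - 1)^(3/4)/(sin(z) + 1)^(3/4)


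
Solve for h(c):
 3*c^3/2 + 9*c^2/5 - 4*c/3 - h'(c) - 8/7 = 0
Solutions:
 h(c) = C1 + 3*c^4/8 + 3*c^3/5 - 2*c^2/3 - 8*c/7


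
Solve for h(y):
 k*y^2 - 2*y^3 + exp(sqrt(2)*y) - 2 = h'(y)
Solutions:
 h(y) = C1 + k*y^3/3 - y^4/2 - 2*y + sqrt(2)*exp(sqrt(2)*y)/2


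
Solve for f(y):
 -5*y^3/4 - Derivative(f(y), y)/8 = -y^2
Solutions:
 f(y) = C1 - 5*y^4/2 + 8*y^3/3


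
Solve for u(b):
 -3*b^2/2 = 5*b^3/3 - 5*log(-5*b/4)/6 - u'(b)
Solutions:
 u(b) = C1 + 5*b^4/12 + b^3/2 - 5*b*log(-b)/6 + 5*b*(-log(5) + 1 + 2*log(2))/6


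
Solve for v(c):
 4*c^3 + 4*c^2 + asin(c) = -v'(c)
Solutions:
 v(c) = C1 - c^4 - 4*c^3/3 - c*asin(c) - sqrt(1 - c^2)


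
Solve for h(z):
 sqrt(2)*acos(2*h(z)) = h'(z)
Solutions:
 Integral(1/acos(2*_y), (_y, h(z))) = C1 + sqrt(2)*z


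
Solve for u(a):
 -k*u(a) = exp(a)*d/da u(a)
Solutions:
 u(a) = C1*exp(k*exp(-a))


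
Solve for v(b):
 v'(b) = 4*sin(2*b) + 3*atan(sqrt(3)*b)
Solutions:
 v(b) = C1 + 3*b*atan(sqrt(3)*b) - sqrt(3)*log(3*b^2 + 1)/2 - 2*cos(2*b)


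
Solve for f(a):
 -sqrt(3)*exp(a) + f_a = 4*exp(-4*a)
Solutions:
 f(a) = C1 + sqrt(3)*exp(a) - exp(-4*a)


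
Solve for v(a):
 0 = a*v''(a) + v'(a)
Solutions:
 v(a) = C1 + C2*log(a)


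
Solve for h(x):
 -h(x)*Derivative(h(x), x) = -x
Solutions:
 h(x) = -sqrt(C1 + x^2)
 h(x) = sqrt(C1 + x^2)


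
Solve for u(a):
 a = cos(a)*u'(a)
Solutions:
 u(a) = C1 + Integral(a/cos(a), a)


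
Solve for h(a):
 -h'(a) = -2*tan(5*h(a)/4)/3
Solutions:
 h(a) = -4*asin(C1*exp(5*a/6))/5 + 4*pi/5
 h(a) = 4*asin(C1*exp(5*a/6))/5


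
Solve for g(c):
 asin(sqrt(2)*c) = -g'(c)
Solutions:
 g(c) = C1 - c*asin(sqrt(2)*c) - sqrt(2)*sqrt(1 - 2*c^2)/2


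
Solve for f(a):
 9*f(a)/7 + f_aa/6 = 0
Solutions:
 f(a) = C1*sin(3*sqrt(42)*a/7) + C2*cos(3*sqrt(42)*a/7)


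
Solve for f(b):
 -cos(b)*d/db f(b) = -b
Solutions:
 f(b) = C1 + Integral(b/cos(b), b)


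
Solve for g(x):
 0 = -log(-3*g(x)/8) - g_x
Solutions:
 Integral(1/(log(-_y) - 3*log(2) + log(3)), (_y, g(x))) = C1 - x


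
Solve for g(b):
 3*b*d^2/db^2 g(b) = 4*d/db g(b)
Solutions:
 g(b) = C1 + C2*b^(7/3)


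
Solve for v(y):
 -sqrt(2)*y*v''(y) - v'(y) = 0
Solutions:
 v(y) = C1 + C2*y^(1 - sqrt(2)/2)


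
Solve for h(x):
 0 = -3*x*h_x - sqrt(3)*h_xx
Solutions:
 h(x) = C1 + C2*erf(sqrt(2)*3^(1/4)*x/2)


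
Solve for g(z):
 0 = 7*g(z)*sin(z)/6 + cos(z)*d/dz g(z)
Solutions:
 g(z) = C1*cos(z)^(7/6)


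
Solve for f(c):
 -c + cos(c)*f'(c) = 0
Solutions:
 f(c) = C1 + Integral(c/cos(c), c)


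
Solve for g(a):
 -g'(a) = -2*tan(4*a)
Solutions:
 g(a) = C1 - log(cos(4*a))/2


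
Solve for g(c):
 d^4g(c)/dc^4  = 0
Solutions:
 g(c) = C1 + C2*c + C3*c^2 + C4*c^3


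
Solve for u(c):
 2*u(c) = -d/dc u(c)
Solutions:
 u(c) = C1*exp(-2*c)


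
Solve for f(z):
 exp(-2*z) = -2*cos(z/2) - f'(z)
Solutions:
 f(z) = C1 - 4*sin(z/2) + exp(-2*z)/2


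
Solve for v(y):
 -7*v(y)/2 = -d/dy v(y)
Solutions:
 v(y) = C1*exp(7*y/2)


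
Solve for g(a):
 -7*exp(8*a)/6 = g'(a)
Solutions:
 g(a) = C1 - 7*exp(8*a)/48


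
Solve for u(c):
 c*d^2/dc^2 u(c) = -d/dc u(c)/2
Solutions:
 u(c) = C1 + C2*sqrt(c)


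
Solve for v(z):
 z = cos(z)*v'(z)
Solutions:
 v(z) = C1 + Integral(z/cos(z), z)


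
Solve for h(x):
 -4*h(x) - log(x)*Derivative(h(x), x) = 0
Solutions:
 h(x) = C1*exp(-4*li(x))


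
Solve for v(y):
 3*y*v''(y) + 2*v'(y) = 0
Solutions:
 v(y) = C1 + C2*y^(1/3)


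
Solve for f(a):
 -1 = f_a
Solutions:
 f(a) = C1 - a


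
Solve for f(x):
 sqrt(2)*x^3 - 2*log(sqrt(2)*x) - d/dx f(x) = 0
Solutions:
 f(x) = C1 + sqrt(2)*x^4/4 - 2*x*log(x) - x*log(2) + 2*x


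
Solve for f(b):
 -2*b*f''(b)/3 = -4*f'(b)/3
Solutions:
 f(b) = C1 + C2*b^3


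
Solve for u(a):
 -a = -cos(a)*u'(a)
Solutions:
 u(a) = C1 + Integral(a/cos(a), a)


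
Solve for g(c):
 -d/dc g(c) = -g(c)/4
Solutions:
 g(c) = C1*exp(c/4)


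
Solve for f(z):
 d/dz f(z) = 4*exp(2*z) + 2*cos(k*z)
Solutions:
 f(z) = C1 + 2*exp(2*z) + 2*sin(k*z)/k


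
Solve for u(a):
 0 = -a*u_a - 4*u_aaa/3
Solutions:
 u(a) = C1 + Integral(C2*airyai(-6^(1/3)*a/2) + C3*airybi(-6^(1/3)*a/2), a)


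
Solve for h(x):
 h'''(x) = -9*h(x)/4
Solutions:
 h(x) = C3*exp(-2^(1/3)*3^(2/3)*x/2) + (C1*sin(3*2^(1/3)*3^(1/6)*x/4) + C2*cos(3*2^(1/3)*3^(1/6)*x/4))*exp(2^(1/3)*3^(2/3)*x/4)


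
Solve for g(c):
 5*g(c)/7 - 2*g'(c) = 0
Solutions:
 g(c) = C1*exp(5*c/14)


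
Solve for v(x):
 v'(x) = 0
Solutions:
 v(x) = C1


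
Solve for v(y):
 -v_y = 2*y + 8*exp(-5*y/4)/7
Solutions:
 v(y) = C1 - y^2 + 32*exp(-5*y/4)/35


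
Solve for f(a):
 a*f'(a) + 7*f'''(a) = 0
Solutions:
 f(a) = C1 + Integral(C2*airyai(-7^(2/3)*a/7) + C3*airybi(-7^(2/3)*a/7), a)


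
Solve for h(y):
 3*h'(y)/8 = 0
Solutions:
 h(y) = C1


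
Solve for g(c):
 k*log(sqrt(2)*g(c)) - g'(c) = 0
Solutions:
 Integral(1/(2*log(_y) + log(2)), (_y, g(c))) = C1 + c*k/2


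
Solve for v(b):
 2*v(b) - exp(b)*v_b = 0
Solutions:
 v(b) = C1*exp(-2*exp(-b))


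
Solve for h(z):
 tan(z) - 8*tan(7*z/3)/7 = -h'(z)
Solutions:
 h(z) = C1 + log(cos(z)) - 24*log(cos(7*z/3))/49


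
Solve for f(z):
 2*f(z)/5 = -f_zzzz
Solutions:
 f(z) = (C1*sin(10^(3/4)*z/10) + C2*cos(10^(3/4)*z/10))*exp(-10^(3/4)*z/10) + (C3*sin(10^(3/4)*z/10) + C4*cos(10^(3/4)*z/10))*exp(10^(3/4)*z/10)


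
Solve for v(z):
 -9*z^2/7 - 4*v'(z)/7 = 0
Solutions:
 v(z) = C1 - 3*z^3/4


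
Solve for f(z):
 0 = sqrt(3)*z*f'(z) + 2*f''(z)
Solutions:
 f(z) = C1 + C2*erf(3^(1/4)*z/2)


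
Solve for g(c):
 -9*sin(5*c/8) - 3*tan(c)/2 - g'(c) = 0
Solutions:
 g(c) = C1 + 3*log(cos(c))/2 + 72*cos(5*c/8)/5


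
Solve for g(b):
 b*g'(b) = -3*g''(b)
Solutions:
 g(b) = C1 + C2*erf(sqrt(6)*b/6)
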